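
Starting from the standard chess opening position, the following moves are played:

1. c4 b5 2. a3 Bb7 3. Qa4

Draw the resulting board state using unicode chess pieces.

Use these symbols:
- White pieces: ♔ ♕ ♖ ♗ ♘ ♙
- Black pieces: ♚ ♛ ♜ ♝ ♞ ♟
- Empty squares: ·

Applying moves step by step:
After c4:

♜ ♞ ♝ ♛ ♚ ♝ ♞ ♜
♟ ♟ ♟ ♟ ♟ ♟ ♟ ♟
· · · · · · · ·
· · · · · · · ·
· · ♙ · · · · ·
· · · · · · · ·
♙ ♙ · ♙ ♙ ♙ ♙ ♙
♖ ♘ ♗ ♕ ♔ ♗ ♘ ♖


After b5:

♜ ♞ ♝ ♛ ♚ ♝ ♞ ♜
♟ · ♟ ♟ ♟ ♟ ♟ ♟
· · · · · · · ·
· ♟ · · · · · ·
· · ♙ · · · · ·
· · · · · · · ·
♙ ♙ · ♙ ♙ ♙ ♙ ♙
♖ ♘ ♗ ♕ ♔ ♗ ♘ ♖


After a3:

♜ ♞ ♝ ♛ ♚ ♝ ♞ ♜
♟ · ♟ ♟ ♟ ♟ ♟ ♟
· · · · · · · ·
· ♟ · · · · · ·
· · ♙ · · · · ·
♙ · · · · · · ·
· ♙ · ♙ ♙ ♙ ♙ ♙
♖ ♘ ♗ ♕ ♔ ♗ ♘ ♖


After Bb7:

♜ ♞ · ♛ ♚ ♝ ♞ ♜
♟ ♝ ♟ ♟ ♟ ♟ ♟ ♟
· · · · · · · ·
· ♟ · · · · · ·
· · ♙ · · · · ·
♙ · · · · · · ·
· ♙ · ♙ ♙ ♙ ♙ ♙
♖ ♘ ♗ ♕ ♔ ♗ ♘ ♖


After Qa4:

♜ ♞ · ♛ ♚ ♝ ♞ ♜
♟ ♝ ♟ ♟ ♟ ♟ ♟ ♟
· · · · · · · ·
· ♟ · · · · · ·
♕ · ♙ · · · · ·
♙ · · · · · · ·
· ♙ · ♙ ♙ ♙ ♙ ♙
♖ ♘ ♗ · ♔ ♗ ♘ ♖



  a b c d e f g h
  ─────────────────
8│♜ ♞ · ♛ ♚ ♝ ♞ ♜│8
7│♟ ♝ ♟ ♟ ♟ ♟ ♟ ♟│7
6│· · · · · · · ·│6
5│· ♟ · · · · · ·│5
4│♕ · ♙ · · · · ·│4
3│♙ · · · · · · ·│3
2│· ♙ · ♙ ♙ ♙ ♙ ♙│2
1│♖ ♘ ♗ · ♔ ♗ ♘ ♖│1
  ─────────────────
  a b c d e f g h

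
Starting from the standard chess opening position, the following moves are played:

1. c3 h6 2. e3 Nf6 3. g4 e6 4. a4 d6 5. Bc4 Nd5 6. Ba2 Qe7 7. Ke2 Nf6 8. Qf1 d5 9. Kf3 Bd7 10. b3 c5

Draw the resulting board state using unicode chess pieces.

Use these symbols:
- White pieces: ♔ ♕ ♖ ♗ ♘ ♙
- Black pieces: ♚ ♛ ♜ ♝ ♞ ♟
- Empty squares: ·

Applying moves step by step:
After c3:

♜ ♞ ♝ ♛ ♚ ♝ ♞ ♜
♟ ♟ ♟ ♟ ♟ ♟ ♟ ♟
· · · · · · · ·
· · · · · · · ·
· · · · · · · ·
· · ♙ · · · · ·
♙ ♙ · ♙ ♙ ♙ ♙ ♙
♖ ♘ ♗ ♕ ♔ ♗ ♘ ♖


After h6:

♜ ♞ ♝ ♛ ♚ ♝ ♞ ♜
♟ ♟ ♟ ♟ ♟ ♟ ♟ ·
· · · · · · · ♟
· · · · · · · ·
· · · · · · · ·
· · ♙ · · · · ·
♙ ♙ · ♙ ♙ ♙ ♙ ♙
♖ ♘ ♗ ♕ ♔ ♗ ♘ ♖


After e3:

♜ ♞ ♝ ♛ ♚ ♝ ♞ ♜
♟ ♟ ♟ ♟ ♟ ♟ ♟ ·
· · · · · · · ♟
· · · · · · · ·
· · · · · · · ·
· · ♙ · ♙ · · ·
♙ ♙ · ♙ · ♙ ♙ ♙
♖ ♘ ♗ ♕ ♔ ♗ ♘ ♖


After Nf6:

♜ ♞ ♝ ♛ ♚ ♝ · ♜
♟ ♟ ♟ ♟ ♟ ♟ ♟ ·
· · · · · ♞ · ♟
· · · · · · · ·
· · · · · · · ·
· · ♙ · ♙ · · ·
♙ ♙ · ♙ · ♙ ♙ ♙
♖ ♘ ♗ ♕ ♔ ♗ ♘ ♖


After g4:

♜ ♞ ♝ ♛ ♚ ♝ · ♜
♟ ♟ ♟ ♟ ♟ ♟ ♟ ·
· · · · · ♞ · ♟
· · · · · · · ·
· · · · · · ♙ ·
· · ♙ · ♙ · · ·
♙ ♙ · ♙ · ♙ · ♙
♖ ♘ ♗ ♕ ♔ ♗ ♘ ♖


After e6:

♜ ♞ ♝ ♛ ♚ ♝ · ♜
♟ ♟ ♟ ♟ · ♟ ♟ ·
· · · · ♟ ♞ · ♟
· · · · · · · ·
· · · · · · ♙ ·
· · ♙ · ♙ · · ·
♙ ♙ · ♙ · ♙ · ♙
♖ ♘ ♗ ♕ ♔ ♗ ♘ ♖


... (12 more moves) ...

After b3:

♜ ♞ · · ♚ ♝ · ♜
♟ ♟ ♟ ♝ ♛ ♟ ♟ ·
· · · · ♟ ♞ · ♟
· · · ♟ · · · ·
♙ · · · · · ♙ ·
· ♙ ♙ · ♙ ♔ · ·
♗ · · ♙ · ♙ · ♙
♖ ♘ ♗ · · ♕ ♘ ♖


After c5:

♜ ♞ · · ♚ ♝ · ♜
♟ ♟ · ♝ ♛ ♟ ♟ ·
· · · · ♟ ♞ · ♟
· · ♟ ♟ · · · ·
♙ · · · · · ♙ ·
· ♙ ♙ · ♙ ♔ · ·
♗ · · ♙ · ♙ · ♙
♖ ♘ ♗ · · ♕ ♘ ♖



  a b c d e f g h
  ─────────────────
8│♜ ♞ · · ♚ ♝ · ♜│8
7│♟ ♟ · ♝ ♛ ♟ ♟ ·│7
6│· · · · ♟ ♞ · ♟│6
5│· · ♟ ♟ · · · ·│5
4│♙ · · · · · ♙ ·│4
3│· ♙ ♙ · ♙ ♔ · ·│3
2│♗ · · ♙ · ♙ · ♙│2
1│♖ ♘ ♗ · · ♕ ♘ ♖│1
  ─────────────────
  a b c d e f g h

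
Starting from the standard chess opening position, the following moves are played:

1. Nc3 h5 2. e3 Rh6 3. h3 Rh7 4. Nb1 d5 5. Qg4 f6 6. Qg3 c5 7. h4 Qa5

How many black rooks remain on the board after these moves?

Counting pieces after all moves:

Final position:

  a b c d e f g h
  ─────────────────
8│♜ ♞ ♝ · ♚ ♝ ♞ ·│8
7│♟ ♟ · · ♟ · ♟ ♜│7
6│· · · · · ♟ · ·│6
5│♛ · ♟ ♟ · · · ♟│5
4│· · · · · · · ♙│4
3│· · · · ♙ · ♕ ·│3
2│♙ ♙ ♙ ♙ · ♙ ♙ ·│2
1│♖ ♘ ♗ · ♔ ♗ ♘ ♖│1
  ─────────────────
  a b c d e f g h


2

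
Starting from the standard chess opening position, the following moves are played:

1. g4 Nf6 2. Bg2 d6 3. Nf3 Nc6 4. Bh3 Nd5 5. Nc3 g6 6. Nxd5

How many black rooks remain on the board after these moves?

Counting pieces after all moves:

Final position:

  a b c d e f g h
  ─────────────────
8│♜ · ♝ ♛ ♚ ♝ · ♜│8
7│♟ ♟ ♟ · ♟ ♟ · ♟│7
6│· · ♞ ♟ · · ♟ ·│6
5│· · · ♘ · · · ·│5
4│· · · · · · ♙ ·│4
3│· · · · · ♘ · ♗│3
2│♙ ♙ ♙ ♙ ♙ ♙ · ♙│2
1│♖ · ♗ ♕ ♔ · · ♖│1
  ─────────────────
  a b c d e f g h


2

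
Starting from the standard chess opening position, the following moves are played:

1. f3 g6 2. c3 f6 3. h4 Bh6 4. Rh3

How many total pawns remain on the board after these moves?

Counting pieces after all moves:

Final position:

  a b c d e f g h
  ─────────────────
8│♜ ♞ ♝ ♛ ♚ · ♞ ♜│8
7│♟ ♟ ♟ ♟ ♟ · · ♟│7
6│· · · · · ♟ ♟ ♝│6
5│· · · · · · · ·│5
4│· · · · · · · ♙│4
3│· · ♙ · · ♙ · ♖│3
2│♙ ♙ · ♙ ♙ · ♙ ·│2
1│♖ ♘ ♗ ♕ ♔ ♗ ♘ ·│1
  ─────────────────
  a b c d e f g h


16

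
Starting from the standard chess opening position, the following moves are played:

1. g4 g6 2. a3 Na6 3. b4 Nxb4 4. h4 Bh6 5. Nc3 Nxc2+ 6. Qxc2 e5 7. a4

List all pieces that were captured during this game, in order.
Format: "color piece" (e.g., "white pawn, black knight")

Tracking captures:
  Nxb4: captured white pawn
  Nxc2+: captured white pawn
  Qxc2: captured black knight

white pawn, white pawn, black knight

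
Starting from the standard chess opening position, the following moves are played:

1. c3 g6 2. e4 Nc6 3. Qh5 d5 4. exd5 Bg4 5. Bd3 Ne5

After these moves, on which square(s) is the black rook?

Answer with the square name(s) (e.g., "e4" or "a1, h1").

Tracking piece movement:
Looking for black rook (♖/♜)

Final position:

  a b c d e f g h
  ─────────────────
8│♜ · · ♛ ♚ ♝ ♞ ♜│8
7│♟ ♟ ♟ · ♟ ♟ · ♟│7
6│· · · · · · ♟ ·│6
5│· · · ♙ ♞ · · ♕│5
4│· · · · · · ♝ ·│4
3│· · ♙ ♗ · · · ·│3
2│♙ ♙ · ♙ · ♙ ♙ ♙│2
1│♖ ♘ ♗ · ♔ · ♘ ♖│1
  ─────────────────
  a b c d e f g h


a8, h8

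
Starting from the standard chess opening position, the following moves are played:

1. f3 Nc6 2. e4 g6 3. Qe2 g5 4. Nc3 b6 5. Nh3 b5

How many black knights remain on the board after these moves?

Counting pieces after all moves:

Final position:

  a b c d e f g h
  ─────────────────
8│♜ · ♝ ♛ ♚ ♝ ♞ ♜│8
7│♟ · ♟ ♟ ♟ ♟ · ♟│7
6│· · ♞ · · · · ·│6
5│· ♟ · · · · ♟ ·│5
4│· · · · ♙ · · ·│4
3│· · ♘ · · ♙ · ♘│3
2│♙ ♙ ♙ ♙ ♕ · ♙ ♙│2
1│♖ · ♗ · ♔ ♗ · ♖│1
  ─────────────────
  a b c d e f g h


2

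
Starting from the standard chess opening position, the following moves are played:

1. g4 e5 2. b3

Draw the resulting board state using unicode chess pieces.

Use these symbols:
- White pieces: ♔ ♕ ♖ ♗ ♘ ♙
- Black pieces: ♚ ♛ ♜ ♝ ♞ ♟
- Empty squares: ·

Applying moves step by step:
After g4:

♜ ♞ ♝ ♛ ♚ ♝ ♞ ♜
♟ ♟ ♟ ♟ ♟ ♟ ♟ ♟
· · · · · · · ·
· · · · · · · ·
· · · · · · ♙ ·
· · · · · · · ·
♙ ♙ ♙ ♙ ♙ ♙ · ♙
♖ ♘ ♗ ♕ ♔ ♗ ♘ ♖


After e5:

♜ ♞ ♝ ♛ ♚ ♝ ♞ ♜
♟ ♟ ♟ ♟ · ♟ ♟ ♟
· · · · · · · ·
· · · · ♟ · · ·
· · · · · · ♙ ·
· · · · · · · ·
♙ ♙ ♙ ♙ ♙ ♙ · ♙
♖ ♘ ♗ ♕ ♔ ♗ ♘ ♖


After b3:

♜ ♞ ♝ ♛ ♚ ♝ ♞ ♜
♟ ♟ ♟ ♟ · ♟ ♟ ♟
· · · · · · · ·
· · · · ♟ · · ·
· · · · · · ♙ ·
· ♙ · · · · · ·
♙ · ♙ ♙ ♙ ♙ · ♙
♖ ♘ ♗ ♕ ♔ ♗ ♘ ♖



  a b c d e f g h
  ─────────────────
8│♜ ♞ ♝ ♛ ♚ ♝ ♞ ♜│8
7│♟ ♟ ♟ ♟ · ♟ ♟ ♟│7
6│· · · · · · · ·│6
5│· · · · ♟ · · ·│5
4│· · · · · · ♙ ·│4
3│· ♙ · · · · · ·│3
2│♙ · ♙ ♙ ♙ ♙ · ♙│2
1│♖ ♘ ♗ ♕ ♔ ♗ ♘ ♖│1
  ─────────────────
  a b c d e f g h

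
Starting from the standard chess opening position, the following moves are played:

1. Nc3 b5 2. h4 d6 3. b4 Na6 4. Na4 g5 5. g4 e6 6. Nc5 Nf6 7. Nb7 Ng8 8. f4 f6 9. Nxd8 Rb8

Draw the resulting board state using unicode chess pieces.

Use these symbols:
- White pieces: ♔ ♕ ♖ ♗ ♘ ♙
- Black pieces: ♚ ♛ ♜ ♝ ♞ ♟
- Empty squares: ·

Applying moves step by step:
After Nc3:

♜ ♞ ♝ ♛ ♚ ♝ ♞ ♜
♟ ♟ ♟ ♟ ♟ ♟ ♟ ♟
· · · · · · · ·
· · · · · · · ·
· · · · · · · ·
· · ♘ · · · · ·
♙ ♙ ♙ ♙ ♙ ♙ ♙ ♙
♖ · ♗ ♕ ♔ ♗ ♘ ♖


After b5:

♜ ♞ ♝ ♛ ♚ ♝ ♞ ♜
♟ · ♟ ♟ ♟ ♟ ♟ ♟
· · · · · · · ·
· ♟ · · · · · ·
· · · · · · · ·
· · ♘ · · · · ·
♙ ♙ ♙ ♙ ♙ ♙ ♙ ♙
♖ · ♗ ♕ ♔ ♗ ♘ ♖


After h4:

♜ ♞ ♝ ♛ ♚ ♝ ♞ ♜
♟ · ♟ ♟ ♟ ♟ ♟ ♟
· · · · · · · ·
· ♟ · · · · · ·
· · · · · · · ♙
· · ♘ · · · · ·
♙ ♙ ♙ ♙ ♙ ♙ ♙ ·
♖ · ♗ ♕ ♔ ♗ ♘ ♖


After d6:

♜ ♞ ♝ ♛ ♚ ♝ ♞ ♜
♟ · ♟ · ♟ ♟ ♟ ♟
· · · ♟ · · · ·
· ♟ · · · · · ·
· · · · · · · ♙
· · ♘ · · · · ·
♙ ♙ ♙ ♙ ♙ ♙ ♙ ·
♖ · ♗ ♕ ♔ ♗ ♘ ♖


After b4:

♜ ♞ ♝ ♛ ♚ ♝ ♞ ♜
♟ · ♟ · ♟ ♟ ♟ ♟
· · · ♟ · · · ·
· ♟ · · · · · ·
· ♙ · · · · · ♙
· · ♘ · · · · ·
♙ · ♙ ♙ ♙ ♙ ♙ ·
♖ · ♗ ♕ ♔ ♗ ♘ ♖


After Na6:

♜ · ♝ ♛ ♚ ♝ ♞ ♜
♟ · ♟ · ♟ ♟ ♟ ♟
♞ · · ♟ · · · ·
· ♟ · · · · · ·
· ♙ · · · · · ♙
· · ♘ · · · · ·
♙ · ♙ ♙ ♙ ♙ ♙ ·
♖ · ♗ ♕ ♔ ♗ ♘ ♖


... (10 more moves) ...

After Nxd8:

♜ · ♝ ♘ ♚ ♝ ♞ ♜
♟ · ♟ · · · · ♟
♞ · · ♟ ♟ ♟ · ·
· ♟ · · · · ♟ ·
· ♙ · · · ♙ ♙ ♙
· · · · · · · ·
♙ · ♙ ♙ ♙ · · ·
♖ · ♗ ♕ ♔ ♗ ♘ ♖


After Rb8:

· ♜ ♝ ♘ ♚ ♝ ♞ ♜
♟ · ♟ · · · · ♟
♞ · · ♟ ♟ ♟ · ·
· ♟ · · · · ♟ ·
· ♙ · · · ♙ ♙ ♙
· · · · · · · ·
♙ · ♙ ♙ ♙ · · ·
♖ · ♗ ♕ ♔ ♗ ♘ ♖



  a b c d e f g h
  ─────────────────
8│· ♜ ♝ ♘ ♚ ♝ ♞ ♜│8
7│♟ · ♟ · · · · ♟│7
6│♞ · · ♟ ♟ ♟ · ·│6
5│· ♟ · · · · ♟ ·│5
4│· ♙ · · · ♙ ♙ ♙│4
3│· · · · · · · ·│3
2│♙ · ♙ ♙ ♙ · · ·│2
1│♖ · ♗ ♕ ♔ ♗ ♘ ♖│1
  ─────────────────
  a b c d e f g h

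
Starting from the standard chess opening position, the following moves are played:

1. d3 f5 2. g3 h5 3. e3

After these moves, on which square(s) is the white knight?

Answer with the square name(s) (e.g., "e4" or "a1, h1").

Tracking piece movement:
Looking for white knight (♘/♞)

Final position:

  a b c d e f g h
  ─────────────────
8│♜ ♞ ♝ ♛ ♚ ♝ ♞ ♜│8
7│♟ ♟ ♟ ♟ ♟ · ♟ ·│7
6│· · · · · · · ·│6
5│· · · · · ♟ · ♟│5
4│· · · · · · · ·│4
3│· · · ♙ ♙ · ♙ ·│3
2│♙ ♙ ♙ · · ♙ · ♙│2
1│♖ ♘ ♗ ♕ ♔ ♗ ♘ ♖│1
  ─────────────────
  a b c d e f g h


b1, g1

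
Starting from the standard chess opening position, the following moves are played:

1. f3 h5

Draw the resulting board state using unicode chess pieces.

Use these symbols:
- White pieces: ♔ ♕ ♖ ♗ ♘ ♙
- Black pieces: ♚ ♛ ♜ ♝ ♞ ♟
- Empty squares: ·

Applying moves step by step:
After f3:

♜ ♞ ♝ ♛ ♚ ♝ ♞ ♜
♟ ♟ ♟ ♟ ♟ ♟ ♟ ♟
· · · · · · · ·
· · · · · · · ·
· · · · · · · ·
· · · · · ♙ · ·
♙ ♙ ♙ ♙ ♙ · ♙ ♙
♖ ♘ ♗ ♕ ♔ ♗ ♘ ♖


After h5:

♜ ♞ ♝ ♛ ♚ ♝ ♞ ♜
♟ ♟ ♟ ♟ ♟ ♟ ♟ ·
· · · · · · · ·
· · · · · · · ♟
· · · · · · · ·
· · · · · ♙ · ·
♙ ♙ ♙ ♙ ♙ · ♙ ♙
♖ ♘ ♗ ♕ ♔ ♗ ♘ ♖



  a b c d e f g h
  ─────────────────
8│♜ ♞ ♝ ♛ ♚ ♝ ♞ ♜│8
7│♟ ♟ ♟ ♟ ♟ ♟ ♟ ·│7
6│· · · · · · · ·│6
5│· · · · · · · ♟│5
4│· · · · · · · ·│4
3│· · · · · ♙ · ·│3
2│♙ ♙ ♙ ♙ ♙ · ♙ ♙│2
1│♖ ♘ ♗ ♕ ♔ ♗ ♘ ♖│1
  ─────────────────
  a b c d e f g h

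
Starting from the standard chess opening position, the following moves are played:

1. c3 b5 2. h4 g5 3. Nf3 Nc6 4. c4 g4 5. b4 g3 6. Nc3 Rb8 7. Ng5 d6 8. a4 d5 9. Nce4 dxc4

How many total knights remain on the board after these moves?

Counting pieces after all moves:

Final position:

  a b c d e f g h
  ─────────────────
8│· ♜ ♝ ♛ ♚ ♝ ♞ ♜│8
7│♟ · ♟ · ♟ ♟ · ♟│7
6│· · ♞ · · · · ·│6
5│· ♟ · · · · ♘ ·│5
4│♙ ♙ ♟ · ♘ · · ♙│4
3│· · · · · · ♟ ·│3
2│· · · ♙ ♙ ♙ ♙ ·│2
1│♖ · ♗ ♕ ♔ ♗ · ♖│1
  ─────────────────
  a b c d e f g h


4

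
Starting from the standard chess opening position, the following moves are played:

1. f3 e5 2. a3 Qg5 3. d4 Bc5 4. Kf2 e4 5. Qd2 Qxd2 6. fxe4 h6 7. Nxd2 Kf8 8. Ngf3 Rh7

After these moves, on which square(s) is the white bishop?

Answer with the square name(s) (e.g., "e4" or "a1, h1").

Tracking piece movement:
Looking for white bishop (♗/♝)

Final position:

  a b c d e f g h
  ─────────────────
8│♜ ♞ ♝ · · ♚ ♞ ·│8
7│♟ ♟ ♟ ♟ · ♟ ♟ ♜│7
6│· · · · · · · ♟│6
5│· · ♝ · · · · ·│5
4│· · · ♙ ♙ · · ·│4
3│♙ · · · · ♘ · ·│3
2│· ♙ ♙ ♘ ♙ ♔ ♙ ♙│2
1│♖ · ♗ · · ♗ · ♖│1
  ─────────────────
  a b c d e f g h


c1, f1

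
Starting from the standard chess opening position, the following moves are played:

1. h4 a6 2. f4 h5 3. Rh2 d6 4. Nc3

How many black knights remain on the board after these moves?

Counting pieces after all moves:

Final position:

  a b c d e f g h
  ─────────────────
8│♜ ♞ ♝ ♛ ♚ ♝ ♞ ♜│8
7│· ♟ ♟ · ♟ ♟ ♟ ·│7
6│♟ · · ♟ · · · ·│6
5│· · · · · · · ♟│5
4│· · · · · ♙ · ♙│4
3│· · ♘ · · · · ·│3
2│♙ ♙ ♙ ♙ ♙ · ♙ ♖│2
1│♖ · ♗ ♕ ♔ ♗ ♘ ·│1
  ─────────────────
  a b c d e f g h


2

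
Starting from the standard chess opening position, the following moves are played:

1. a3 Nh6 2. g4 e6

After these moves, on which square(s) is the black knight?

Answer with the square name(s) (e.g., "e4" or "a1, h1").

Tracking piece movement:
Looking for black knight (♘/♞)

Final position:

  a b c d e f g h
  ─────────────────
8│♜ ♞ ♝ ♛ ♚ ♝ · ♜│8
7│♟ ♟ ♟ ♟ · ♟ ♟ ♟│7
6│· · · · ♟ · · ♞│6
5│· · · · · · · ·│5
4│· · · · · · ♙ ·│4
3│♙ · · · · · · ·│3
2│· ♙ ♙ ♙ ♙ ♙ · ♙│2
1│♖ ♘ ♗ ♕ ♔ ♗ ♘ ♖│1
  ─────────────────
  a b c d e f g h


b8, h6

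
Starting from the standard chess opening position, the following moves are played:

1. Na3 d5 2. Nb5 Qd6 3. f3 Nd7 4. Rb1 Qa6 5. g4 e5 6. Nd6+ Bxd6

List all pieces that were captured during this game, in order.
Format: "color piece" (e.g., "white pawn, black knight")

Tracking captures:
  Bxd6: captured white knight

white knight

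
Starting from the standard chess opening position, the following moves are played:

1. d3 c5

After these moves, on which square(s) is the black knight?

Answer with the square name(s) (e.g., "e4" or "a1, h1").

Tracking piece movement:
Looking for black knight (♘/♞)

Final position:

  a b c d e f g h
  ─────────────────
8│♜ ♞ ♝ ♛ ♚ ♝ ♞ ♜│8
7│♟ ♟ · ♟ ♟ ♟ ♟ ♟│7
6│· · · · · · · ·│6
5│· · ♟ · · · · ·│5
4│· · · · · · · ·│4
3│· · · ♙ · · · ·│3
2│♙ ♙ ♙ · ♙ ♙ ♙ ♙│2
1│♖ ♘ ♗ ♕ ♔ ♗ ♘ ♖│1
  ─────────────────
  a b c d e f g h


b8, g8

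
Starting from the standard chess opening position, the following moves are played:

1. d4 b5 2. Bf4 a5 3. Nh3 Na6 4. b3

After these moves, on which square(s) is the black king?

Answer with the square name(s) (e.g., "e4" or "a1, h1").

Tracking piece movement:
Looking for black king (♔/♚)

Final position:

  a b c d e f g h
  ─────────────────
8│♜ · ♝ ♛ ♚ ♝ ♞ ♜│8
7│· · ♟ ♟ ♟ ♟ ♟ ♟│7
6│♞ · · · · · · ·│6
5│♟ ♟ · · · · · ·│5
4│· · · ♙ · ♗ · ·│4
3│· ♙ · · · · · ♘│3
2│♙ · ♙ · ♙ ♙ ♙ ♙│2
1│♖ ♘ · ♕ ♔ ♗ · ♖│1
  ─────────────────
  a b c d e f g h


e8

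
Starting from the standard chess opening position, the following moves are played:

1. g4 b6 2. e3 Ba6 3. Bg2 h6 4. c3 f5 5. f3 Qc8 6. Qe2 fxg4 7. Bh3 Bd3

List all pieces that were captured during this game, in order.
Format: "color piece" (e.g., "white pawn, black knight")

Tracking captures:
  fxg4: captured white pawn

white pawn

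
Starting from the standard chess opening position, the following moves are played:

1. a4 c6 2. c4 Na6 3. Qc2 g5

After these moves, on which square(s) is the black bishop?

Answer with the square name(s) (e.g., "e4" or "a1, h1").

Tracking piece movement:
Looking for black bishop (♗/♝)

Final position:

  a b c d e f g h
  ─────────────────
8│♜ · ♝ ♛ ♚ ♝ ♞ ♜│8
7│♟ ♟ · ♟ ♟ ♟ · ♟│7
6│♞ · ♟ · · · · ·│6
5│· · · · · · ♟ ·│5
4│♙ · ♙ · · · · ·│4
3│· · · · · · · ·│3
2│· ♙ ♕ ♙ ♙ ♙ ♙ ♙│2
1│♖ ♘ ♗ · ♔ ♗ ♘ ♖│1
  ─────────────────
  a b c d e f g h


c8, f8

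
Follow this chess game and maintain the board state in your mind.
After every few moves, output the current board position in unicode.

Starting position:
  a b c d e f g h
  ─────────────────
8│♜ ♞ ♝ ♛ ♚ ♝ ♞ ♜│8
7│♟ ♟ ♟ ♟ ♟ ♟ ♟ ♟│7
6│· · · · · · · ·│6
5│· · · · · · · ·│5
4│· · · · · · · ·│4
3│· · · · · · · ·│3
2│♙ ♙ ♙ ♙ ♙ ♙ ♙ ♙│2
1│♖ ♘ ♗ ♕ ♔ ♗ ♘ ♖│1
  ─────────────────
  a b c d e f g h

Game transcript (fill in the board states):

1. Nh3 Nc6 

  a b c d e f g h
  ─────────────────
8│♜ · ♝ ♛ ♚ ♝ ♞ ♜│8
7│♟ ♟ ♟ ♟ ♟ ♟ ♟ ♟│7
6│· · ♞ · · · · ·│6
5│· · · · · · · ·│5
4│· · · · · · · ·│4
3│· · · · · · · ♘│3
2│♙ ♙ ♙ ♙ ♙ ♙ ♙ ♙│2
1│♖ ♘ ♗ ♕ ♔ ♗ · ♖│1
  ─────────────────
  a b c d e f g h

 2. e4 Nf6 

  a b c d e f g h
  ─────────────────
8│♜ · ♝ ♛ ♚ ♝ · ♜│8
7│♟ ♟ ♟ ♟ ♟ ♟ ♟ ♟│7
6│· · ♞ · · ♞ · ·│6
5│· · · · · · · ·│5
4│· · · · ♙ · · ·│4
3│· · · · · · · ♘│3
2│♙ ♙ ♙ ♙ · ♙ ♙ ♙│2
1│♖ ♘ ♗ ♕ ♔ ♗ · ♖│1
  ─────────────────
  a b c d e f g h

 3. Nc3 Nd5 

  a b c d e f g h
  ─────────────────
8│♜ · ♝ ♛ ♚ ♝ · ♜│8
7│♟ ♟ ♟ ♟ ♟ ♟ ♟ ♟│7
6│· · ♞ · · · · ·│6
5│· · · ♞ · · · ·│5
4│· · · · ♙ · · ·│4
3│· · ♘ · · · · ♘│3
2│♙ ♙ ♙ ♙ · ♙ ♙ ♙│2
1│♖ · ♗ ♕ ♔ ♗ · ♖│1
  ─────────────────
  a b c d e f g h

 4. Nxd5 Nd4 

  a b c d e f g h
  ─────────────────
8│♜ · ♝ ♛ ♚ ♝ · ♜│8
7│♟ ♟ ♟ ♟ ♟ ♟ ♟ ♟│7
6│· · · · · · · ·│6
5│· · · ♘ · · · ·│5
4│· · · ♞ ♙ · · ·│4
3│· · · · · · · ♘│3
2│♙ ♙ ♙ ♙ · ♙ ♙ ♙│2
1│♖ · ♗ ♕ ♔ ♗ · ♖│1
  ─────────────────
  a b c d e f g h

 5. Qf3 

  a b c d e f g h
  ─────────────────
8│♜ · ♝ ♛ ♚ ♝ · ♜│8
7│♟ ♟ ♟ ♟ ♟ ♟ ♟ ♟│7
6│· · · · · · · ·│6
5│· · · ♘ · · · ·│5
4│· · · ♞ ♙ · · ·│4
3│· · · · · ♕ · ♘│3
2│♙ ♙ ♙ ♙ · ♙ ♙ ♙│2
1│♖ · ♗ · ♔ ♗ · ♖│1
  ─────────────────
  a b c d e f g h


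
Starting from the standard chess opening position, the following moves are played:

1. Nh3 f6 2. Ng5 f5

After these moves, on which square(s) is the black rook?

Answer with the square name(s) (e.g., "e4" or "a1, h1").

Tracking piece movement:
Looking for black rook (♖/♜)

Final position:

  a b c d e f g h
  ─────────────────
8│♜ ♞ ♝ ♛ ♚ ♝ ♞ ♜│8
7│♟ ♟ ♟ ♟ ♟ · ♟ ♟│7
6│· · · · · · · ·│6
5│· · · · · ♟ ♘ ·│5
4│· · · · · · · ·│4
3│· · · · · · · ·│3
2│♙ ♙ ♙ ♙ ♙ ♙ ♙ ♙│2
1│♖ ♘ ♗ ♕ ♔ ♗ · ♖│1
  ─────────────────
  a b c d e f g h


a8, h8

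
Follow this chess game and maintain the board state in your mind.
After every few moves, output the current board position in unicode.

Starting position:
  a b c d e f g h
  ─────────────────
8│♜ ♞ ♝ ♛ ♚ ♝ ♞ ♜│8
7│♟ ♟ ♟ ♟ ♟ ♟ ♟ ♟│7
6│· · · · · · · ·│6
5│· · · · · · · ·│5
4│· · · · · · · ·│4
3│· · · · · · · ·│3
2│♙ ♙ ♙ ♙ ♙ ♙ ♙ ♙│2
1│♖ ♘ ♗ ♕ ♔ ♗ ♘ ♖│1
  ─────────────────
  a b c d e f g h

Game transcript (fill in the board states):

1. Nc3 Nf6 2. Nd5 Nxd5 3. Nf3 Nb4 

  a b c d e f g h
  ─────────────────
8│♜ ♞ ♝ ♛ ♚ ♝ · ♜│8
7│♟ ♟ ♟ ♟ ♟ ♟ ♟ ♟│7
6│· · · · · · · ·│6
5│· · · · · · · ·│5
4│· ♞ · · · · · ·│4
3│· · · · · ♘ · ·│3
2│♙ ♙ ♙ ♙ ♙ ♙ ♙ ♙│2
1│♖ · ♗ ♕ ♔ ♗ · ♖│1
  ─────────────────
  a b c d e f g h

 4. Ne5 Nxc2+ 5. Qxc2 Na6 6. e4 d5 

  a b c d e f g h
  ─────────────────
8│♜ · ♝ ♛ ♚ ♝ · ♜│8
7│♟ ♟ ♟ · ♟ ♟ ♟ ♟│7
6│♞ · · · · · · ·│6
5│· · · ♟ ♘ · · ·│5
4│· · · · ♙ · · ·│4
3│· · · · · · · ·│3
2│♙ ♙ ♕ ♙ · ♙ ♙ ♙│2
1│♖ · ♗ · ♔ ♗ · ♖│1
  ─────────────────
  a b c d e f g h

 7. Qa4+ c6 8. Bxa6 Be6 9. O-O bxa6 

  a b c d e f g h
  ─────────────────
8│♜ · · ♛ ♚ ♝ · ♜│8
7│♟ · · · ♟ ♟ ♟ ♟│7
6│♟ · ♟ · ♝ · · ·│6
5│· · · ♟ ♘ · · ·│5
4│♕ · · · ♙ · · ·│4
3│· · · · · · · ·│3
2│♙ ♙ · ♙ · ♙ ♙ ♙│2
1│♖ · ♗ · · ♖ ♔ ·│1
  ─────────────────
  a b c d e f g h

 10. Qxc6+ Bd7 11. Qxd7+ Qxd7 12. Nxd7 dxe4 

  a b c d e f g h
  ─────────────────
8│♜ · · · ♚ ♝ · ♜│8
7│♟ · · ♘ ♟ ♟ ♟ ♟│7
6│♟ · · · · · · ·│6
5│· · · · · · · ·│5
4│· · · · ♟ · · ·│4
3│· · · · · · · ·│3
2│♙ ♙ · ♙ · ♙ ♙ ♙│2
1│♖ · ♗ · · ♖ ♔ ·│1
  ─────────────────
  a b c d e f g h

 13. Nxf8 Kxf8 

  a b c d e f g h
  ─────────────────
8│♜ · · · · ♚ · ♜│8
7│♟ · · · ♟ ♟ ♟ ♟│7
6│♟ · · · · · · ·│6
5│· · · · · · · ·│5
4│· · · · ♟ · · ·│4
3│· · · · · · · ·│3
2│♙ ♙ · ♙ · ♙ ♙ ♙│2
1│♖ · ♗ · · ♖ ♔ ·│1
  ─────────────────
  a b c d e f g h


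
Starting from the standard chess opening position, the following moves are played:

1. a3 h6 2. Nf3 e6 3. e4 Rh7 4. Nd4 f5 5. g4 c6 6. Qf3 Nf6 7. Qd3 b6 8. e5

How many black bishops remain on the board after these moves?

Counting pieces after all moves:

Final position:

  a b c d e f g h
  ─────────────────
8│♜ ♞ ♝ ♛ ♚ ♝ · ·│8
7│♟ · · ♟ · · ♟ ♜│7
6│· ♟ ♟ · ♟ ♞ · ♟│6
5│· · · · ♙ ♟ · ·│5
4│· · · ♘ · · ♙ ·│4
3│♙ · · ♕ · · · ·│3
2│· ♙ ♙ ♙ · ♙ · ♙│2
1│♖ ♘ ♗ · ♔ ♗ · ♖│1
  ─────────────────
  a b c d e f g h


2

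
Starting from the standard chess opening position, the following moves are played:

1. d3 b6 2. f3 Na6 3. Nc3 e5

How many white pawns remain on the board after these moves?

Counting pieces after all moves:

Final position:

  a b c d e f g h
  ─────────────────
8│♜ · ♝ ♛ ♚ ♝ ♞ ♜│8
7│♟ · ♟ ♟ · ♟ ♟ ♟│7
6│♞ ♟ · · · · · ·│6
5│· · · · ♟ · · ·│5
4│· · · · · · · ·│4
3│· · ♘ ♙ · ♙ · ·│3
2│♙ ♙ ♙ · ♙ · ♙ ♙│2
1│♖ · ♗ ♕ ♔ ♗ ♘ ♖│1
  ─────────────────
  a b c d e f g h


8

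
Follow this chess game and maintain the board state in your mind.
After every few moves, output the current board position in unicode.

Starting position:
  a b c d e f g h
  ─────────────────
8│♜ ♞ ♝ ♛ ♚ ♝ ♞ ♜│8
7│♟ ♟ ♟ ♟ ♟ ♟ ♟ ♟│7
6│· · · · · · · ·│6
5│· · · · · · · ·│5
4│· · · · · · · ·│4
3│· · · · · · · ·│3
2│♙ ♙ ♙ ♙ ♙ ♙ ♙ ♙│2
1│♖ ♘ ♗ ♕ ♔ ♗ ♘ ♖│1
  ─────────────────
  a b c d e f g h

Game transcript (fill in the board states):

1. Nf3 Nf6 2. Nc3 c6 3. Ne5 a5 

  a b c d e f g h
  ─────────────────
8│♜ ♞ ♝ ♛ ♚ ♝ · ♜│8
7│· ♟ · ♟ ♟ ♟ ♟ ♟│7
6│· · ♟ · · ♞ · ·│6
5│♟ · · · ♘ · · ·│5
4│· · · · · · · ·│4
3│· · ♘ · · · · ·│3
2│♙ ♙ ♙ ♙ ♙ ♙ ♙ ♙│2
1│♖ · ♗ ♕ ♔ ♗ · ♖│1
  ─────────────────
  a b c d e f g h

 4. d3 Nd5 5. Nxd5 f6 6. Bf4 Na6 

  a b c d e f g h
  ─────────────────
8│♜ · ♝ ♛ ♚ ♝ · ♜│8
7│· ♟ · ♟ ♟ · ♟ ♟│7
6│♞ · ♟ · · ♟ · ·│6
5│♟ · · ♘ ♘ · · ·│5
4│· · · · · ♗ · ·│4
3│· · · ♙ · · · ·│3
2│♙ ♙ ♙ · ♙ ♙ ♙ ♙│2
1│♖ · · ♕ ♔ ♗ · ♖│1
  ─────────────────
  a b c d e f g h

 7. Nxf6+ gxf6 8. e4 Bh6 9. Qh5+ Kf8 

  a b c d e f g h
  ─────────────────
8│♜ · ♝ ♛ · ♚ · ♜│8
7│· ♟ · ♟ ♟ · · ♟│7
6│♞ · ♟ · · ♟ · ♝│6
5│♟ · · · ♘ · · ♕│5
4│· · · · ♙ ♗ · ·│4
3│· · · ♙ · · · ·│3
2│♙ ♙ ♙ · · ♙ ♙ ♙│2
1│♖ · · · ♔ ♗ · ♖│1
  ─────────────────
  a b c d e f g h

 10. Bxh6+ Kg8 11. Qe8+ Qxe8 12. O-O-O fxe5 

  a b c d e f g h
  ─────────────────
8│♜ · ♝ · ♛ · ♚ ♜│8
7│· ♟ · ♟ ♟ · · ♟│7
6│♞ · ♟ · · · · ♗│6
5│♟ · · · ♟ · · ·│5
4│· · · · ♙ · · ·│4
3│· · · ♙ · · · ·│3
2│♙ ♙ ♙ · · ♙ ♙ ♙│2
1│· · ♔ ♖ · ♗ · ♖│1
  ─────────────────
  a b c d e f g h

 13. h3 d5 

  a b c d e f g h
  ─────────────────
8│♜ · ♝ · ♛ · ♚ ♜│8
7│· ♟ · · ♟ · · ♟│7
6│♞ · ♟ · · · · ♗│6
5│♟ · · ♟ ♟ · · ·│5
4│· · · · ♙ · · ·│4
3│· · · ♙ · · · ♙│3
2│♙ ♙ ♙ · · ♙ ♙ ·│2
1│· · ♔ ♖ · ♗ · ♖│1
  ─────────────────
  a b c d e f g h


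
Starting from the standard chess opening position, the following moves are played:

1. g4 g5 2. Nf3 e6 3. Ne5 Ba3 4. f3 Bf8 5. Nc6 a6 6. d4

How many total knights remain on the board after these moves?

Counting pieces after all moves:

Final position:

  a b c d e f g h
  ─────────────────
8│♜ ♞ ♝ ♛ ♚ ♝ ♞ ♜│8
7│· ♟ ♟ ♟ · ♟ · ♟│7
6│♟ · ♘ · ♟ · · ·│6
5│· · · · · · ♟ ·│5
4│· · · ♙ · · ♙ ·│4
3│· · · · · ♙ · ·│3
2│♙ ♙ ♙ · ♙ · · ♙│2
1│♖ ♘ ♗ ♕ ♔ ♗ · ♖│1
  ─────────────────
  a b c d e f g h


4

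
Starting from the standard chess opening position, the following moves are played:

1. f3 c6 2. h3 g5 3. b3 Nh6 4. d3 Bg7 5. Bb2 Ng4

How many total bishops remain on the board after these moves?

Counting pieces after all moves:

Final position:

  a b c d e f g h
  ─────────────────
8│♜ ♞ ♝ ♛ ♚ · · ♜│8
7│♟ ♟ · ♟ ♟ ♟ ♝ ♟│7
6│· · ♟ · · · · ·│6
5│· · · · · · ♟ ·│5
4│· · · · · · ♞ ·│4
3│· ♙ · ♙ · ♙ · ♙│3
2│♙ ♗ ♙ · ♙ · ♙ ·│2
1│♖ ♘ · ♕ ♔ ♗ ♘ ♖│1
  ─────────────────
  a b c d e f g h


4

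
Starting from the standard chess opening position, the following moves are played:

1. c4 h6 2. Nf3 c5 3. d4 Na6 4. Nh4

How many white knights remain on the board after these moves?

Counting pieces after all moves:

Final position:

  a b c d e f g h
  ─────────────────
8│♜ · ♝ ♛ ♚ ♝ ♞ ♜│8
7│♟ ♟ · ♟ ♟ ♟ ♟ ·│7
6│♞ · · · · · · ♟│6
5│· · ♟ · · · · ·│5
4│· · ♙ ♙ · · · ♘│4
3│· · · · · · · ·│3
2│♙ ♙ · · ♙ ♙ ♙ ♙│2
1│♖ ♘ ♗ ♕ ♔ ♗ · ♖│1
  ─────────────────
  a b c d e f g h


2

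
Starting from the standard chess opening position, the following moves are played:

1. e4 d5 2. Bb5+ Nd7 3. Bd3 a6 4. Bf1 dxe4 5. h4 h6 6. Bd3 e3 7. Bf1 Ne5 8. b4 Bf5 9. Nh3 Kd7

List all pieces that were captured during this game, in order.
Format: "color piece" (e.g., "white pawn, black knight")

Tracking captures:
  dxe4: captured white pawn

white pawn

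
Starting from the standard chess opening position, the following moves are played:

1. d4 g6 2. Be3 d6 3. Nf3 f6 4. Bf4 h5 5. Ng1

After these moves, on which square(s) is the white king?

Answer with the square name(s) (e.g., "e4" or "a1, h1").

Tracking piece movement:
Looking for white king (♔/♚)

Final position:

  a b c d e f g h
  ─────────────────
8│♜ ♞ ♝ ♛ ♚ ♝ ♞ ♜│8
7│♟ ♟ ♟ · ♟ · · ·│7
6│· · · ♟ · ♟ ♟ ·│6
5│· · · · · · · ♟│5
4│· · · ♙ · ♗ · ·│4
3│· · · · · · · ·│3
2│♙ ♙ ♙ · ♙ ♙ ♙ ♙│2
1│♖ ♘ · ♕ ♔ ♗ ♘ ♖│1
  ─────────────────
  a b c d e f g h


e1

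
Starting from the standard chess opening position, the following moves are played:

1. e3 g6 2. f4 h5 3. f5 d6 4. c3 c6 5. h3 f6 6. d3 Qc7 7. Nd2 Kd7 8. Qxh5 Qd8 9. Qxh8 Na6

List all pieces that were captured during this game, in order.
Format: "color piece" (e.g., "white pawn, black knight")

Tracking captures:
  Qxh5: captured black pawn
  Qxh8: captured black rook

black pawn, black rook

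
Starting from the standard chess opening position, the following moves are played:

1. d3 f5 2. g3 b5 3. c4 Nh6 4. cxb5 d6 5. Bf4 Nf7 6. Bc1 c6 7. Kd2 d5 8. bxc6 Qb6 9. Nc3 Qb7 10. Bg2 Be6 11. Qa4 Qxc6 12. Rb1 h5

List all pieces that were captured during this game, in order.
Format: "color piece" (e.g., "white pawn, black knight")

Tracking captures:
  cxb5: captured black pawn
  bxc6: captured black pawn
  Qxc6: captured white pawn

black pawn, black pawn, white pawn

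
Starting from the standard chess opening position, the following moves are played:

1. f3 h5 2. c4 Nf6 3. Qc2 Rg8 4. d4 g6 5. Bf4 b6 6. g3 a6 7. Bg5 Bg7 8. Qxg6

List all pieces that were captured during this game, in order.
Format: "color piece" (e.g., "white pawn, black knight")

Tracking captures:
  Qxg6: captured black pawn

black pawn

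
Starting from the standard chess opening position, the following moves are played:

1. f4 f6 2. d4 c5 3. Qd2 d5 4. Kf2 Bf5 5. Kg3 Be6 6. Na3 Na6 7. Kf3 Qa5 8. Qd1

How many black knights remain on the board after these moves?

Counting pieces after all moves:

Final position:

  a b c d e f g h
  ─────────────────
8│♜ · · · ♚ ♝ ♞ ♜│8
7│♟ ♟ · · ♟ · ♟ ♟│7
6│♞ · · · ♝ ♟ · ·│6
5│♛ · ♟ ♟ · · · ·│5
4│· · · ♙ · ♙ · ·│4
3│♘ · · · · ♔ · ·│3
2│♙ ♙ ♙ · ♙ · ♙ ♙│2
1│♖ · ♗ ♕ · ♗ ♘ ♖│1
  ─────────────────
  a b c d e f g h


2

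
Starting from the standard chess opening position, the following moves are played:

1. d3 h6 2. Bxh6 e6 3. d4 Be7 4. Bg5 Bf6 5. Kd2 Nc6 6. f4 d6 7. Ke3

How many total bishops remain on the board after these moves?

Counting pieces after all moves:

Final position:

  a b c d e f g h
  ─────────────────
8│♜ · ♝ ♛ ♚ · ♞ ♜│8
7│♟ ♟ ♟ · · ♟ ♟ ·│7
6│· · ♞ ♟ ♟ ♝ · ·│6
5│· · · · · · ♗ ·│5
4│· · · ♙ · ♙ · ·│4
3│· · · · ♔ · · ·│3
2│♙ ♙ ♙ · ♙ · ♙ ♙│2
1│♖ ♘ · ♕ · ♗ ♘ ♖│1
  ─────────────────
  a b c d e f g h


4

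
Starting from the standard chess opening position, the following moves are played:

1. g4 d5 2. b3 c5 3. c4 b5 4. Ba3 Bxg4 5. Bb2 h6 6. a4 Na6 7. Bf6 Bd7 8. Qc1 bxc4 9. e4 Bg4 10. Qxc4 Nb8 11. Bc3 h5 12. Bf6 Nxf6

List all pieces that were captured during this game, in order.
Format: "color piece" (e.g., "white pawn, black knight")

Tracking captures:
  Bxg4: captured white pawn
  bxc4: captured white pawn
  Qxc4: captured black pawn
  Nxf6: captured white bishop

white pawn, white pawn, black pawn, white bishop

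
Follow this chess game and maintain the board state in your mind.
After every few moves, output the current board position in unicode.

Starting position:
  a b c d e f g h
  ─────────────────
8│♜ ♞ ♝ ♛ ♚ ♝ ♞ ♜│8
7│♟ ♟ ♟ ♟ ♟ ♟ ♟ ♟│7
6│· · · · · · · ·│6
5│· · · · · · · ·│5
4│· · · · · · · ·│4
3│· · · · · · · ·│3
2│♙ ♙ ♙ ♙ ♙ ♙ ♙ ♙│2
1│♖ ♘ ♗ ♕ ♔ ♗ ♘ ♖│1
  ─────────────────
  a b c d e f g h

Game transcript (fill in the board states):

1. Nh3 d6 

  a b c d e f g h
  ─────────────────
8│♜ ♞ ♝ ♛ ♚ ♝ ♞ ♜│8
7│♟ ♟ ♟ · ♟ ♟ ♟ ♟│7
6│· · · ♟ · · · ·│6
5│· · · · · · · ·│5
4│· · · · · · · ·│4
3│· · · · · · · ♘│3
2│♙ ♙ ♙ ♙ ♙ ♙ ♙ ♙│2
1│♖ ♘ ♗ ♕ ♔ ♗ · ♖│1
  ─────────────────
  a b c d e f g h

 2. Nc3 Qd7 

  a b c d e f g h
  ─────────────────
8│♜ ♞ ♝ · ♚ ♝ ♞ ♜│8
7│♟ ♟ ♟ ♛ ♟ ♟ ♟ ♟│7
6│· · · ♟ · · · ·│6
5│· · · · · · · ·│5
4│· · · · · · · ·│4
3│· · ♘ · · · · ♘│3
2│♙ ♙ ♙ ♙ ♙ ♙ ♙ ♙│2
1│♖ · ♗ ♕ ♔ ♗ · ♖│1
  ─────────────────
  a b c d e f g h

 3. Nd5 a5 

  a b c d e f g h
  ─────────────────
8│♜ ♞ ♝ · ♚ ♝ ♞ ♜│8
7│· ♟ ♟ ♛ ♟ ♟ ♟ ♟│7
6│· · · ♟ · · · ·│6
5│♟ · · ♘ · · · ·│5
4│· · · · · · · ·│4
3│· · · · · · · ♘│3
2│♙ ♙ ♙ ♙ ♙ ♙ ♙ ♙│2
1│♖ · ♗ ♕ ♔ ♗ · ♖│1
  ─────────────────
  a b c d e f g h

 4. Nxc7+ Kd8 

  a b c d e f g h
  ─────────────────
8│♜ ♞ ♝ ♚ · ♝ ♞ ♜│8
7│· ♟ ♘ ♛ ♟ ♟ ♟ ♟│7
6│· · · ♟ · · · ·│6
5│♟ · · · · · · ·│5
4│· · · · · · · ·│4
3│· · · · · · · ♘│3
2│♙ ♙ ♙ ♙ ♙ ♙ ♙ ♙│2
1│♖ · ♗ ♕ ♔ ♗ · ♖│1
  ─────────────────
  a b c d e f g h

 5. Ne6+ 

  a b c d e f g h
  ─────────────────
8│♜ ♞ ♝ ♚ · ♝ ♞ ♜│8
7│· ♟ · ♛ ♟ ♟ ♟ ♟│7
6│· · · ♟ ♘ · · ·│6
5│♟ · · · · · · ·│5
4│· · · · · · · ·│4
3│· · · · · · · ♘│3
2│♙ ♙ ♙ ♙ ♙ ♙ ♙ ♙│2
1│♖ · ♗ ♕ ♔ ♗ · ♖│1
  ─────────────────
  a b c d e f g h
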